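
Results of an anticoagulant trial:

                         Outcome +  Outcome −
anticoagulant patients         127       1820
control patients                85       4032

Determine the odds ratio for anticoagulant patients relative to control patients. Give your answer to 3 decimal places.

OR = (127 × 4032) / (1820 × 85) = 512064/154700 ≈ 3.310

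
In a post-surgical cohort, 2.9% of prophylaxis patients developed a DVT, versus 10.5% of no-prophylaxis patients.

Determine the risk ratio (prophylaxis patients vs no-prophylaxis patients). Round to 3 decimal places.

RR = 0.02900 / 0.10500 = 0.276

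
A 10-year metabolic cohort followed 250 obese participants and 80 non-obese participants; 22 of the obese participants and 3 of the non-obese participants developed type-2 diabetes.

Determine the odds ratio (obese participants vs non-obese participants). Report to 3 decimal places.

OR = (22 × 77) / (228 × 3) = 1694/684 ≈ 2.477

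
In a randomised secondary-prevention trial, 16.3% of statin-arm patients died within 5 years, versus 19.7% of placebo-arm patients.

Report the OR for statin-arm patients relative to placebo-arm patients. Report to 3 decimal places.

odds, statin-arm patients = 0.1630/0.8370 = 0.1947
odds, placebo-arm patients = 0.1970/0.8030 = 0.2453
OR = 0.1947 / 0.2453 = 0.794

0.794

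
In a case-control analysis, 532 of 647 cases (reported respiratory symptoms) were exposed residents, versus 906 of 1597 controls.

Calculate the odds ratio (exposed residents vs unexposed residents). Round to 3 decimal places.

OR = (532 × 691) / (906 × 115) = 367612/104190 ≈ 3.528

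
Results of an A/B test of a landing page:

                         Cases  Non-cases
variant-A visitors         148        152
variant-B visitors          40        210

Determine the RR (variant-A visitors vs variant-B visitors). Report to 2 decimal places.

RR: 3.08

risk, variant-A visitors = 148/300 = 0.4933
risk, variant-B visitors = 40/250 = 0.1600
RR = 0.4933 / 0.1600 = 3.08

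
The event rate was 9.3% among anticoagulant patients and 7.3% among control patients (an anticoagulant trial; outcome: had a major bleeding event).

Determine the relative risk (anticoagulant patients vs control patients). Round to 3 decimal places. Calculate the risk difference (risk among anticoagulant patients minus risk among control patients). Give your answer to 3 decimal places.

RR = 0.0930 / 0.0730 = 1.274
risk difference = 0.0930 − 0.0730 = 0.020

RR = 1.274; RD = 0.020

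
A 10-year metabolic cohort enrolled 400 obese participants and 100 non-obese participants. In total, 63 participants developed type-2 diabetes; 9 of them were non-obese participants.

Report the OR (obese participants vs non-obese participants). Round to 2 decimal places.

OR = 1.58

obese participants with the outcome: 63 − 9 = 54
obese participants without the outcome: 400 − 54 = 346
non-obese participants without the outcome: 100 − 9 = 91
odds, obese participants = 54/346 = 0.1561
odds, non-obese participants = 9/91 = 0.0989
OR = 0.1561 / 0.0989 = 1.58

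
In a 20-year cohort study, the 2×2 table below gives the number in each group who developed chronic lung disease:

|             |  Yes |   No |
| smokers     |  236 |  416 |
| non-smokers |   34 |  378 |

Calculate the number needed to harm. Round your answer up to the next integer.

NNH ≈ 4

risk, smokers = 236/652 = 0.361963
risk, non-smokers = 34/412 = 0.082524
absolute risk difference = 0.279439
1 / 0.279439 = 3.579 → round up → 4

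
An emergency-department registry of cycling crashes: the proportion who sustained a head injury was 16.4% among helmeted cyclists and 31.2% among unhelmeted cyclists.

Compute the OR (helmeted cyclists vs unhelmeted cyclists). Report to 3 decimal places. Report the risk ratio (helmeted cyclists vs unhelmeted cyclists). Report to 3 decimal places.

odds, helmeted cyclists = 0.1640/0.8360 = 0.1962
odds, unhelmeted cyclists = 0.3120/0.6880 = 0.4535
OR = 0.1962 / 0.4535 = 0.433
RR = 0.1640 / 0.3120 = 0.526

OR = 0.433; RR = 0.526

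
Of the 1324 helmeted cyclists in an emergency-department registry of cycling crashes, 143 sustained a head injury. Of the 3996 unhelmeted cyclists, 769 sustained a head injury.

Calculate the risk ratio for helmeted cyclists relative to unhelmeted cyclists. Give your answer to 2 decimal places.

risk, helmeted cyclists = 143/1324 = 0.1080
risk, unhelmeted cyclists = 769/3996 = 0.1924
RR = 0.1080 / 0.1924 = 0.56

RR: 0.56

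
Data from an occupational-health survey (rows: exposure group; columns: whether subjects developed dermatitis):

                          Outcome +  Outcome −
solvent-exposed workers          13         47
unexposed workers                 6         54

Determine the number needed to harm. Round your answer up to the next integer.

NNH ≈ 9

risk, solvent-exposed workers = 13/60 = 0.216667
risk, unexposed workers = 6/60 = 0.100000
absolute risk difference = 0.116667
1 / 0.116667 = 8.571 → round up → 9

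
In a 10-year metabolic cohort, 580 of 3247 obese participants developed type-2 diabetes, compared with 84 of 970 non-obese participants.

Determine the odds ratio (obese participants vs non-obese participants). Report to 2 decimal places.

OR = (580 × 886) / (2667 × 84) = 513880/224028 ≈ 2.29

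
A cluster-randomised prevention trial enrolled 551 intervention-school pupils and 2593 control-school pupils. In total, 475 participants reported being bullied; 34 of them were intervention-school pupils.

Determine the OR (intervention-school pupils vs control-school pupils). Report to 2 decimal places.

intervention-school pupils without the outcome: 551 − 34 = 517
control-school pupils with the outcome: 475 − 34 = 441
control-school pupils without the outcome: 2593 − 441 = 2152
OR = (34 × 2152) / (517 × 441) = 73168/227997 ≈ 0.32

OR = 0.32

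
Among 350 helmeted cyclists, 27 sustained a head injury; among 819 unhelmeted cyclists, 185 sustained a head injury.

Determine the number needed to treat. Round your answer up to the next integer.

NNT ≈ 7

risk, helmeted cyclists = 27/350 = 0.077143
risk, unhelmeted cyclists = 185/819 = 0.225885
absolute risk difference = 0.148742
1 / 0.148742 = 6.723 → round up → 7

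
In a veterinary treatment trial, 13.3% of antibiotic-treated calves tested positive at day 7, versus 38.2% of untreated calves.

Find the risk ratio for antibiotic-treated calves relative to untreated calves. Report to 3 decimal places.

RR = 0.1330 / 0.3820 = 0.348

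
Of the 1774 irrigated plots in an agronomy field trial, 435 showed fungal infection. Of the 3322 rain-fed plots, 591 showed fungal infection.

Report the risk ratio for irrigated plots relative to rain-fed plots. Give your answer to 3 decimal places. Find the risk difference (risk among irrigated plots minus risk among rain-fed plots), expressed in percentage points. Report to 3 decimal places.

RR = 1.378; RD = 6.730

risk, irrigated plots = 435/1774 = 0.2452
risk, rain-fed plots = 591/3322 = 0.1779
RR = 0.2452 / 0.1779 = 1.378
risk difference = 0.2452 − 0.1779 = 0.0673 → 6.730 percentage points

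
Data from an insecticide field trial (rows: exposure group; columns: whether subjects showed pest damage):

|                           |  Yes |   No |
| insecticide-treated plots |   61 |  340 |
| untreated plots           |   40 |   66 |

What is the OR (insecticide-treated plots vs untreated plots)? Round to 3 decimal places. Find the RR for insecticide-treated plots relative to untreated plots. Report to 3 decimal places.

OR = 0.296; RR = 0.403

OR = (61 × 66) / (340 × 40) = 4026/13600 ≈ 0.296
risk, insecticide-treated plots = 61/401 = 0.1521
risk, untreated plots = 40/106 = 0.3774
RR = 0.1521 / 0.3774 = 0.403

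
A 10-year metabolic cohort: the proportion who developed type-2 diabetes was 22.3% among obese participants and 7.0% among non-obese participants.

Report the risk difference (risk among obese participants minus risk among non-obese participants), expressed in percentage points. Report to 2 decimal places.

RD ≈ 15.30

risk difference = 0.2230 − 0.0700 = 0.1530 → 15.30 percentage points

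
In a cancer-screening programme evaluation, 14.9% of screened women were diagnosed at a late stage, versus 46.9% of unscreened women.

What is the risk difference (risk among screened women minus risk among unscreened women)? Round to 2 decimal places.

risk difference = 0.1490 − 0.4690 = -0.32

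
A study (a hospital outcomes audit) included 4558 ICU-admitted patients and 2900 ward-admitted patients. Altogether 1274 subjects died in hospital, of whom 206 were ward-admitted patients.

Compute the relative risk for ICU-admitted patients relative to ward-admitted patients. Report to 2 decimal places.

RR: 3.30

ICU-admitted patients with the outcome: 1274 − 206 = 1068
ICU-admitted patients without the outcome: 4558 − 1068 = 3490
ward-admitted patients without the outcome: 2900 − 206 = 2694
risk, ICU-admitted patients = 1068/4558 = 0.2343
risk, ward-admitted patients = 206/2900 = 0.0710
RR = 0.2343 / 0.0710 = 3.30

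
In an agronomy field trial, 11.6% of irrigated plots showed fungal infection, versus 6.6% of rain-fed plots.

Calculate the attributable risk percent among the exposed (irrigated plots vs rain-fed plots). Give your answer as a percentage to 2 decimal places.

AR% = (0.1160 − 0.0660) / 0.1160 = 0.4310 → 43.10%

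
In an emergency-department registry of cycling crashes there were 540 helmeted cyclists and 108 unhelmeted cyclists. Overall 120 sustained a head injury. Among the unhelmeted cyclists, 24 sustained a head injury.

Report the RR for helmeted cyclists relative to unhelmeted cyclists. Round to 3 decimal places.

0.800

helmeted cyclists with the outcome: 120 − 24 = 96
helmeted cyclists without the outcome: 540 − 96 = 444
unhelmeted cyclists without the outcome: 108 − 24 = 84
risk, helmeted cyclists = 96/540 = 0.1778
risk, unhelmeted cyclists = 24/108 = 0.2222
RR = 0.1778 / 0.2222 = 0.800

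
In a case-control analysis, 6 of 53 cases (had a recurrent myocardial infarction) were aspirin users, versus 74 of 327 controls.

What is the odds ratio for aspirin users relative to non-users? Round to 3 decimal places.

OR ≈ 0.436

odds, aspirin users = 6/74 = 0.0811
odds, non-users = 47/253 = 0.1858
OR = 0.0811 / 0.1858 = 0.436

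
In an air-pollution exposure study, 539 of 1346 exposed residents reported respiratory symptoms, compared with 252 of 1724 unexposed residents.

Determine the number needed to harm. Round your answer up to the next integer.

NNH: 4

risk, exposed residents = 539/1346 = 0.400446
risk, unexposed residents = 252/1724 = 0.146172
absolute risk difference = 0.254274
1 / 0.254274 = 3.933 → round up → 4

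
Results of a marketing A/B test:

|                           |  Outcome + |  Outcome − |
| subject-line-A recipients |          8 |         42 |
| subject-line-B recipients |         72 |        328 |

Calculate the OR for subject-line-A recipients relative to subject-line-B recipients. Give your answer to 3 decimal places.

OR = (8 × 328) / (42 × 72) = 2624/3024 ≈ 0.868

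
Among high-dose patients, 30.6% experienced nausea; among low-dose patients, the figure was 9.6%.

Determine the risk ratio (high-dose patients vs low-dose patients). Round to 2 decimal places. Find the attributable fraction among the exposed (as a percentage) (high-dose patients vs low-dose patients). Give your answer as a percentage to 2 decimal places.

RR = 0.3060 / 0.0960 = 3.19
AR% = (0.3060 − 0.0960) / 0.3060 = 0.6863 → 68.63%

RR = 3.19; AR% = 68.63%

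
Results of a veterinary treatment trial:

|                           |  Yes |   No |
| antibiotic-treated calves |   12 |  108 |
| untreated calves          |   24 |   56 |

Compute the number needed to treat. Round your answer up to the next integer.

NNT: 5

risk, antibiotic-treated calves = 12/120 = 0.100000
risk, untreated calves = 24/80 = 0.300000
absolute risk difference = 0.200000
1 / 0.200000 = 5.000 → round up → 5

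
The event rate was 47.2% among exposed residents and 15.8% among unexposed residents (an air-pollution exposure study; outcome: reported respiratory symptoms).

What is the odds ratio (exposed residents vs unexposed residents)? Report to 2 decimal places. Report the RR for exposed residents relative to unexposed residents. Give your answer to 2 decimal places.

OR = 4.76; RR = 2.99

odds, exposed residents = 0.4720/0.5280 = 0.8939
odds, unexposed residents = 0.1580/0.8420 = 0.1876
OR = 0.8939 / 0.1876 = 4.76
RR = 0.4720 / 0.1580 = 2.99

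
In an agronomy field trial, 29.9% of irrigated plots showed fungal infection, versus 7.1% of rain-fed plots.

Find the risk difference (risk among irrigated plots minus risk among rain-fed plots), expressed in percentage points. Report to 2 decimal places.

RD = 22.80

risk difference = 0.2990 − 0.0710 = 0.2280 → 22.80 percentage points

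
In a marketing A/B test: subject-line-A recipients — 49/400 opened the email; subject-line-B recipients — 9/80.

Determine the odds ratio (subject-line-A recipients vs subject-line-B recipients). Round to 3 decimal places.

OR = (49 × 71) / (351 × 9) = 3479/3159 ≈ 1.101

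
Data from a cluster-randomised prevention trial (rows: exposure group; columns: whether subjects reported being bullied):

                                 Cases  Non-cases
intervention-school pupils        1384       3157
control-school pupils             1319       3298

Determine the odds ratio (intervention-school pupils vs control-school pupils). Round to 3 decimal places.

odds, intervention-school pupils = 1384/3157 = 0.4384
odds, control-school pupils = 1319/3298 = 0.3999
OR = 0.4384 / 0.3999 = 1.096

OR ≈ 1.096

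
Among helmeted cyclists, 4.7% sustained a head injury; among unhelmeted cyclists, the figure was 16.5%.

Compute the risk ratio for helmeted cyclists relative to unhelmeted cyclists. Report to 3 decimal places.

RR = 0.04700 / 0.16500 = 0.285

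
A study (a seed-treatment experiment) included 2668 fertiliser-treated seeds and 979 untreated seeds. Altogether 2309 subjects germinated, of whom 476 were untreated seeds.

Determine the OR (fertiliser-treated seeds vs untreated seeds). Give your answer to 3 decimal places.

OR: 2.320

fertiliser-treated seeds with the outcome: 2309 − 476 = 1833
fertiliser-treated seeds without the outcome: 2668 − 1833 = 835
untreated seeds without the outcome: 979 − 476 = 503
OR = (1833 × 503) / (835 × 476) = 921999/397460 ≈ 2.320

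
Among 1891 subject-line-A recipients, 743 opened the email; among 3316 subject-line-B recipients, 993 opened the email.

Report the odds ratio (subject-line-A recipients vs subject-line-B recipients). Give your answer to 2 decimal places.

OR = (743 × 2323) / (1148 × 993) = 1725989/1139964 ≈ 1.51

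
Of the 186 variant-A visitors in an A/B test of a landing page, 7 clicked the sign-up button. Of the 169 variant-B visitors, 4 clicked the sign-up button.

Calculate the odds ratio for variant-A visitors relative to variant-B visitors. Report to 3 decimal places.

odds, variant-A visitors = 7/179 = 0.03911
odds, variant-B visitors = 4/165 = 0.02424
OR = 0.03911 / 0.02424 = 1.613

1.613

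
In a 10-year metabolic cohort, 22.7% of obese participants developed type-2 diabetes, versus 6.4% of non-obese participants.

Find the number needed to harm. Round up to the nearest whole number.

absolute risk difference = 0.163000
1 / 0.163000 = 6.135 → round up → 7

7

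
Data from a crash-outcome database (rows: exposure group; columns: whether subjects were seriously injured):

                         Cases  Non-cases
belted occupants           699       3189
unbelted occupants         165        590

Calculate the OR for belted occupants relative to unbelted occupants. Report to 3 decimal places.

OR = (699 × 590) / (3189 × 165) = 412410/526185 ≈ 0.784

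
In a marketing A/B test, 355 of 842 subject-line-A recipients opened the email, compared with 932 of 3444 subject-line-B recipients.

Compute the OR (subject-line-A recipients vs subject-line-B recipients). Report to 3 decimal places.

OR = (355 × 2512) / (487 × 932) = 891760/453884 ≈ 1.965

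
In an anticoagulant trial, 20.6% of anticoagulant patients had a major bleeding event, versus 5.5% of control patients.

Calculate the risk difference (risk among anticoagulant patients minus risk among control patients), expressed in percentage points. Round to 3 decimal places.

RD ≈ 15.100

risk difference = 0.2060 − 0.0550 = 0.1510 → 15.100 percentage points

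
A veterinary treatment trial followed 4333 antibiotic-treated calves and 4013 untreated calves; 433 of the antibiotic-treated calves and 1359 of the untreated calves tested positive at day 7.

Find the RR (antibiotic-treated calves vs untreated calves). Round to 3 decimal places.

risk, antibiotic-treated calves = 433/4333 = 0.0999
risk, untreated calves = 1359/4013 = 0.3386
RR = 0.0999 / 0.3386 = 0.295

0.295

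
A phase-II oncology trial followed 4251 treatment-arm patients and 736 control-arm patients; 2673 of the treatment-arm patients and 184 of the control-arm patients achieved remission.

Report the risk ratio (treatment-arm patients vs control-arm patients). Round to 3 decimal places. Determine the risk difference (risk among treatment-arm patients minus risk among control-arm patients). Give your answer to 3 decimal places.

RR = 2.515; RD = 0.379

risk, treatment-arm patients = 2673/4251 = 0.6288
risk, control-arm patients = 184/736 = 0.2500
RR = 0.6288 / 0.2500 = 2.515
risk difference = 0.6288 − 0.2500 = 0.379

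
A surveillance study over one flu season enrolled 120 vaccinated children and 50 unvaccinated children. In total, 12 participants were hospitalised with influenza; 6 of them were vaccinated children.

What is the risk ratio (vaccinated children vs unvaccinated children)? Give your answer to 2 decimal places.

vaccinated children without the outcome: 120 − 6 = 114
unvaccinated children with the outcome: 12 − 6 = 6
unvaccinated children without the outcome: 50 − 6 = 44
risk, vaccinated children = 6/120 = 0.0500
risk, unvaccinated children = 6/50 = 0.1200
RR = 0.0500 / 0.1200 = 0.42

RR ≈ 0.42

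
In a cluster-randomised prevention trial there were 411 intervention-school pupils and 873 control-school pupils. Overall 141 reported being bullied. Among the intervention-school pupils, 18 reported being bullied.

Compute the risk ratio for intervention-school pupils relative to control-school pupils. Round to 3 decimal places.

0.311

intervention-school pupils without the outcome: 411 − 18 = 393
control-school pupils with the outcome: 141 − 18 = 123
control-school pupils without the outcome: 873 − 123 = 750
risk, intervention-school pupils = 18/411 = 0.04380
risk, control-school pupils = 123/873 = 0.14089
RR = 0.04380 / 0.14089 = 0.311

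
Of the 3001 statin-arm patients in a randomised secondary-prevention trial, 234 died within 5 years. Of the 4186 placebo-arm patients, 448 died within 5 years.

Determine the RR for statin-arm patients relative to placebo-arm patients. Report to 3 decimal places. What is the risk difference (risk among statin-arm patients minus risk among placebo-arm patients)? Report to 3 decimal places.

RR = 0.729; RD = -0.029

risk, statin-arm patients = 234/3001 = 0.0780
risk, placebo-arm patients = 448/4186 = 0.1070
RR = 0.0780 / 0.1070 = 0.729
risk difference = 0.0780 − 0.1070 = -0.029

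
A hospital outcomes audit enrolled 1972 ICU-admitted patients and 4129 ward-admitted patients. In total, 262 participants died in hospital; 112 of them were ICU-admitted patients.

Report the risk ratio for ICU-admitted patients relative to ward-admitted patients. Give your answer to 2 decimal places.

ICU-admitted patients without the outcome: 1972 − 112 = 1860
ward-admitted patients with the outcome: 262 − 112 = 150
ward-admitted patients without the outcome: 4129 − 150 = 3979
risk, ICU-admitted patients = 112/1972 = 0.05680
risk, ward-admitted patients = 150/4129 = 0.03633
RR = 0.05680 / 0.03633 = 1.56

1.56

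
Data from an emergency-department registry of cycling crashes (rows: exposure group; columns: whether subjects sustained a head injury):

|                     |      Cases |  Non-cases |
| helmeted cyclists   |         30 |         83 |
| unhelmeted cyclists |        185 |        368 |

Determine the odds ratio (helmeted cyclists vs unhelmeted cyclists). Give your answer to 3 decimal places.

0.719

odds, helmeted cyclists = 30/83 = 0.3614
odds, unhelmeted cyclists = 185/368 = 0.5027
OR = 0.3614 / 0.5027 = 0.719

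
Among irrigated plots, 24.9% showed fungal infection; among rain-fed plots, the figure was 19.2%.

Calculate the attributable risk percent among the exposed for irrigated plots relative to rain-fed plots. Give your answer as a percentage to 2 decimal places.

AR% = (0.2490 − 0.1920) / 0.2490 = 0.2289 → 22.89%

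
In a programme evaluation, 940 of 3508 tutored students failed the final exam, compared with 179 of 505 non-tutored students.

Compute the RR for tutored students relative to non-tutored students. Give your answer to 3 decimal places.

0.756

risk, tutored students = 940/3508 = 0.2680
risk, non-tutored students = 179/505 = 0.3545
RR = 0.2680 / 0.3545 = 0.756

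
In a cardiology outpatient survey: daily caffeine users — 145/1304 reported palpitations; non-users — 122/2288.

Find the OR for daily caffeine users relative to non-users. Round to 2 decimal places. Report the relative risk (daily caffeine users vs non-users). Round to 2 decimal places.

OR = 2.22; RR = 2.09

odds, daily caffeine users = 145/1159 = 0.1251
odds, non-users = 122/2166 = 0.0563
OR = 0.1251 / 0.0563 = 2.22
risk, daily caffeine users = 145/1304 = 0.1112
risk, non-users = 122/2288 = 0.0533
RR = 0.1112 / 0.0533 = 2.09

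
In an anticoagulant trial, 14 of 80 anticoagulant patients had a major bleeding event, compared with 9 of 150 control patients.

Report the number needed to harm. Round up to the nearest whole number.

9

risk, anticoagulant patients = 14/80 = 0.175000
risk, control patients = 9/150 = 0.060000
absolute risk difference = 0.115000
1 / 0.115000 = 8.696 → round up → 9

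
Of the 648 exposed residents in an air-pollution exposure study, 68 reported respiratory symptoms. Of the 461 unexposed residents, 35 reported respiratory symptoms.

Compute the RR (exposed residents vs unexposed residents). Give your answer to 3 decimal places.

risk, exposed residents = 68/648 = 0.1049
risk, unexposed residents = 35/461 = 0.0759
RR = 0.1049 / 0.0759 = 1.382

1.382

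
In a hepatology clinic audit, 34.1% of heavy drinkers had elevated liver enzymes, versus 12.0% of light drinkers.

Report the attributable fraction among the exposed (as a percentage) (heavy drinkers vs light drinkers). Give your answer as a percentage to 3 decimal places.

AR% = (0.3410 − 0.1200) / 0.3410 = 0.6481 → 64.809%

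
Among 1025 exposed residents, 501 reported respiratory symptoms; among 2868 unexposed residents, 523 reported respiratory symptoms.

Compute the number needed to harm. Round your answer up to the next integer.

NNH = 4

risk, exposed residents = 501/1025 = 0.488780
risk, unexposed residents = 523/2868 = 0.182357
absolute risk difference = 0.306423
1 / 0.306423 = 3.263 → round up → 4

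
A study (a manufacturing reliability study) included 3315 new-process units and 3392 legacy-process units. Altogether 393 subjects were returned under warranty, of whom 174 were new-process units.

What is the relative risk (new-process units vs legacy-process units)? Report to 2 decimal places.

new-process units without the outcome: 3315 − 174 = 3141
legacy-process units with the outcome: 393 − 174 = 219
legacy-process units without the outcome: 3392 − 219 = 3173
risk, new-process units = 174/3315 = 0.0525
risk, legacy-process units = 219/3392 = 0.0646
RR = 0.0525 / 0.0646 = 0.81

RR = 0.81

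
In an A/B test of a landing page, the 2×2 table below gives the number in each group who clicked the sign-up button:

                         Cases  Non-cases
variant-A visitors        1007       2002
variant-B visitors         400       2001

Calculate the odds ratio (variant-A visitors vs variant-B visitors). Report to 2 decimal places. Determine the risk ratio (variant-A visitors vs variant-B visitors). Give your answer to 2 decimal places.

OR = 2.52; RR = 2.01

odds, variant-A visitors = 1007/2002 = 0.5030
odds, variant-B visitors = 400/2001 = 0.1999
OR = 0.5030 / 0.1999 = 2.52
risk, variant-A visitors = 1007/3009 = 0.3347
risk, variant-B visitors = 400/2401 = 0.1666
RR = 0.3347 / 0.1666 = 2.01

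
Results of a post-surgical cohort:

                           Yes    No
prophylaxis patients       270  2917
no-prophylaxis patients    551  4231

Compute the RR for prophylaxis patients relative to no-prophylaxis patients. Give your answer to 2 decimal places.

0.74

risk, prophylaxis patients = 270/3187 = 0.0847
risk, no-prophylaxis patients = 551/4782 = 0.1152
RR = 0.0847 / 0.1152 = 0.74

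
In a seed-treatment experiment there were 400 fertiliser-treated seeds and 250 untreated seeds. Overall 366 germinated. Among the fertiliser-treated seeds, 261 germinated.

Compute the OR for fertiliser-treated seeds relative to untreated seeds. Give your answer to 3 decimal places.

fertiliser-treated seeds without the outcome: 400 − 261 = 139
untreated seeds with the outcome: 366 − 261 = 105
untreated seeds without the outcome: 250 − 105 = 145
OR = (261 × 145) / (139 × 105) = 37845/14595 ≈ 2.593

2.593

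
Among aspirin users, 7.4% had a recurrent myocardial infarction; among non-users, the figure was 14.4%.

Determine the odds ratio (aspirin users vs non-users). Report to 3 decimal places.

0.475

odds, aspirin users = 0.0740/0.9260 = 0.0799
odds, non-users = 0.1440/0.8560 = 0.1682
OR = 0.0799 / 0.1682 = 0.475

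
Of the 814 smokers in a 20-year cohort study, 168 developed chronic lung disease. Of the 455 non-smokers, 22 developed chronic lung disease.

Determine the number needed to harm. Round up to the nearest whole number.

NNH ≈ 7

risk, smokers = 168/814 = 0.206388
risk, non-smokers = 22/455 = 0.048352
absolute risk difference = 0.158037
1 / 0.158037 = 6.328 → round up → 7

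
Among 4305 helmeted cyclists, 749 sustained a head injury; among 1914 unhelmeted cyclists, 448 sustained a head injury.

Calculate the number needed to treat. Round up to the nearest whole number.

risk, helmeted cyclists = 749/4305 = 0.173984
risk, unhelmeted cyclists = 448/1914 = 0.234065
absolute risk difference = 0.060081
1 / 0.060081 = 16.644 → round up → 17

NNT = 17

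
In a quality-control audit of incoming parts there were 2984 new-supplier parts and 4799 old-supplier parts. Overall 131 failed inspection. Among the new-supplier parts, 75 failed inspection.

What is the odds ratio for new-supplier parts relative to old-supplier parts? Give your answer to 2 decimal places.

new-supplier parts without the outcome: 2984 − 75 = 2909
old-supplier parts with the outcome: 131 − 75 = 56
old-supplier parts without the outcome: 4799 − 56 = 4743
odds, new-supplier parts = 75/2909 = 0.02578
odds, old-supplier parts = 56/4743 = 0.01181
OR = 0.02578 / 0.01181 = 2.18

2.18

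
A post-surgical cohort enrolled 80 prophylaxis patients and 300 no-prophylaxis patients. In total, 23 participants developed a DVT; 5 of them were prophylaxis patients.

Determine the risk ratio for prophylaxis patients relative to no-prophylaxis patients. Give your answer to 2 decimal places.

prophylaxis patients without the outcome: 80 − 5 = 75
no-prophylaxis patients with the outcome: 23 − 5 = 18
no-prophylaxis patients without the outcome: 300 − 18 = 282
risk, prophylaxis patients = 5/80 = 0.0625
risk, no-prophylaxis patients = 18/300 = 0.0600
RR = 0.0625 / 0.0600 = 1.04

1.04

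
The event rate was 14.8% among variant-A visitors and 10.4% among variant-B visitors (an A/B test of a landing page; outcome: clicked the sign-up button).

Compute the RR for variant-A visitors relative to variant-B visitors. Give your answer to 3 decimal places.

RR = 0.1480 / 0.1040 = 1.423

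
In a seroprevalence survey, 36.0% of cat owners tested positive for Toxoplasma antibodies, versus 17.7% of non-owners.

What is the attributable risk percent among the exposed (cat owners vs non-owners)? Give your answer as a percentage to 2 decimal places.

AR% = (0.3600 − 0.1770) / 0.3600 = 0.5083 → 50.83%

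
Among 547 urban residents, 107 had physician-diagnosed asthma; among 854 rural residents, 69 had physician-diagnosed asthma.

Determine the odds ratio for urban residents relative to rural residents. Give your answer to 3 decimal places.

odds, urban residents = 107/440 = 0.2432
odds, rural residents = 69/785 = 0.0879
OR = 0.2432 / 0.0879 = 2.767

2.767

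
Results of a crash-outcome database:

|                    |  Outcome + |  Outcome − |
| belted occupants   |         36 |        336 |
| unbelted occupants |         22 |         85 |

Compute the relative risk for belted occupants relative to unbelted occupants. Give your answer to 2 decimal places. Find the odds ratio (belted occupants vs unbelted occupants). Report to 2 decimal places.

risk, belted occupants = 36/372 = 0.0968
risk, unbelted occupants = 22/107 = 0.2056
RR = 0.0968 / 0.2056 = 0.47
odds, belted occupants = 36/336 = 0.1071
odds, unbelted occupants = 22/85 = 0.2588
OR = 0.1071 / 0.2588 = 0.41

RR = 0.47; OR = 0.41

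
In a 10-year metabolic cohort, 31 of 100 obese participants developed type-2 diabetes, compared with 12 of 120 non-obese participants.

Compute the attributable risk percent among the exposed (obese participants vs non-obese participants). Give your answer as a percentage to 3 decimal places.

risk, obese participants = 31/100 = 0.3100
risk, non-obese participants = 12/120 = 0.1000
AR% = (0.3100 − 0.1000) / 0.3100 = 0.6774 → 67.742%

67.742%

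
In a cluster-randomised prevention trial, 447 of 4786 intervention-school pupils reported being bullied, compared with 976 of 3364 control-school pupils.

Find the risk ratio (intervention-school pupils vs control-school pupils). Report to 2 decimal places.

risk, intervention-school pupils = 447/4786 = 0.0934
risk, control-school pupils = 976/3364 = 0.2901
RR = 0.0934 / 0.2901 = 0.32

0.32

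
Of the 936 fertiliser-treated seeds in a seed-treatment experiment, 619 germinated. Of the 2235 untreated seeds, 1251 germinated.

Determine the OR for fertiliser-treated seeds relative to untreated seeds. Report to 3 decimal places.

OR = (619 × 984) / (317 × 1251) = 609096/396567 ≈ 1.536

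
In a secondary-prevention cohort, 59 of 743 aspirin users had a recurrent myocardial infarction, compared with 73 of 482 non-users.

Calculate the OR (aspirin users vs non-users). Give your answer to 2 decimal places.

odds, aspirin users = 59/684 = 0.0863
odds, non-users = 73/409 = 0.1785
OR = 0.0863 / 0.1785 = 0.48

OR ≈ 0.48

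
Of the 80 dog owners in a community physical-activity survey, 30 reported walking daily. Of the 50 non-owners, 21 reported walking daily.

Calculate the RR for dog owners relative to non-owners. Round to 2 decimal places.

risk, dog owners = 30/80 = 0.3750
risk, non-owners = 21/50 = 0.4200
RR = 0.3750 / 0.4200 = 0.89

RR: 0.89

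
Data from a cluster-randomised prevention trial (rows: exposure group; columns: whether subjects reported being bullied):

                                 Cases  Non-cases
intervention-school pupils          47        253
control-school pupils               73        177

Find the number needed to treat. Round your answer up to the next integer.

risk, intervention-school pupils = 47/300 = 0.156667
risk, control-school pupils = 73/250 = 0.292000
absolute risk difference = 0.135333
1 / 0.135333 = 7.389 → round up → 8

8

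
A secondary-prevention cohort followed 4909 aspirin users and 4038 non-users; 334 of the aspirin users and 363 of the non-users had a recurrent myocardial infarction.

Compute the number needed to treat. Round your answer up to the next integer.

risk, aspirin users = 334/4909 = 0.068038
risk, non-users = 363/4038 = 0.089896
absolute risk difference = 0.021858
1 / 0.021858 = 45.750 → round up → 46

NNT = 46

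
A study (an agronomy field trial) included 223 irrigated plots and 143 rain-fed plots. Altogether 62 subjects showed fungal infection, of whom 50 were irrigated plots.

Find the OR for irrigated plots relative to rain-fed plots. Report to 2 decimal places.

3.16

irrigated plots without the outcome: 223 − 50 = 173
rain-fed plots with the outcome: 62 − 50 = 12
rain-fed plots without the outcome: 143 − 12 = 131
OR = (50 × 131) / (173 × 12) = 6550/2076 ≈ 3.16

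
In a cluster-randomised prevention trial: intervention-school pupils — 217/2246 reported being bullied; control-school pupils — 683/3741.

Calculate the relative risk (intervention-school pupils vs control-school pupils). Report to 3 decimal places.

RR: 0.529

risk, intervention-school pupils = 217/2246 = 0.0966
risk, control-school pupils = 683/3741 = 0.1826
RR = 0.0966 / 0.1826 = 0.529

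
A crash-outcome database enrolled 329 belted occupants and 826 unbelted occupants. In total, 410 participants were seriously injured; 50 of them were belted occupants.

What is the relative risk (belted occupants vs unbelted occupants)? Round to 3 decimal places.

belted occupants without the outcome: 329 − 50 = 279
unbelted occupants with the outcome: 410 − 50 = 360
unbelted occupants without the outcome: 826 − 360 = 466
risk, belted occupants = 50/329 = 0.1520
risk, unbelted occupants = 360/826 = 0.4358
RR = 0.1520 / 0.4358 = 0.349

0.349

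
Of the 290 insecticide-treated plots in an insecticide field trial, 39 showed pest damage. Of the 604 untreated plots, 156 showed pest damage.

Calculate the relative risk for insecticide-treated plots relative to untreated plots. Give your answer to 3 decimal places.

risk, insecticide-treated plots = 39/290 = 0.1345
risk, untreated plots = 156/604 = 0.2583
RR = 0.1345 / 0.2583 = 0.521

RR ≈ 0.521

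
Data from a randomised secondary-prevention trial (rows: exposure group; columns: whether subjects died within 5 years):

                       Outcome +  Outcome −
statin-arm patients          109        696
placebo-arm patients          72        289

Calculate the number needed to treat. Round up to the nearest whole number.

risk, statin-arm patients = 109/805 = 0.135404
risk, placebo-arm patients = 72/361 = 0.199446
absolute risk difference = 0.064042
1 / 0.064042 = 15.615 → round up → 16

NNT ≈ 16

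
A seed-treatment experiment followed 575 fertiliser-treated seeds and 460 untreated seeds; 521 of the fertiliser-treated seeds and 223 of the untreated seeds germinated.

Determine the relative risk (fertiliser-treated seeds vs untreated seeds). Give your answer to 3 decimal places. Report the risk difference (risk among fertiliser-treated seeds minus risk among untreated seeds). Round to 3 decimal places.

risk, fertiliser-treated seeds = 521/575 = 0.9061
risk, untreated seeds = 223/460 = 0.4848
RR = 0.9061 / 0.4848 = 1.869
risk difference = 0.9061 − 0.4848 = 0.421

RR = 1.869; RD = 0.421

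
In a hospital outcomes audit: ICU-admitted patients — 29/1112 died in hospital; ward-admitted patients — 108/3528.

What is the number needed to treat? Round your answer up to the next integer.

risk, ICU-admitted patients = 29/1112 = 0.026079
risk, ward-admitted patients = 108/3528 = 0.030612
absolute risk difference = 0.004533
1 / 0.004533 = 220.604 → round up → 221

221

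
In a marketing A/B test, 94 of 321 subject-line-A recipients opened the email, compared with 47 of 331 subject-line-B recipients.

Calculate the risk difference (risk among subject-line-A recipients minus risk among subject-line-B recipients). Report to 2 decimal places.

risk, subject-line-A recipients = 94/321 = 0.2928
risk, subject-line-B recipients = 47/331 = 0.1420
risk difference = 0.2928 − 0.1420 = 0.15

RD: 0.15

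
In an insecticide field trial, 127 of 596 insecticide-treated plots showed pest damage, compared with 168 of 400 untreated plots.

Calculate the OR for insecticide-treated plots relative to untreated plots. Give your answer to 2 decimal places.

OR = (127 × 232) / (469 × 168) = 29464/78792 ≈ 0.37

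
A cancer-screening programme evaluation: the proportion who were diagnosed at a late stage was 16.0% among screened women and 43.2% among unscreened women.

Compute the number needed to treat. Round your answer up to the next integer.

NNT = 4

absolute risk difference = 0.272000
1 / 0.272000 = 3.676 → round up → 4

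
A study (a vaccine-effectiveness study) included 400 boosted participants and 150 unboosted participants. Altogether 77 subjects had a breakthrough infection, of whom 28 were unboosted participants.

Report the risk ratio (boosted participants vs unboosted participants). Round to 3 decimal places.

RR ≈ 0.656

boosted participants with the outcome: 77 − 28 = 49
boosted participants without the outcome: 400 − 49 = 351
unboosted participants without the outcome: 150 − 28 = 122
risk, boosted participants = 49/400 = 0.1225
risk, unboosted participants = 28/150 = 0.1867
RR = 0.1225 / 0.1867 = 0.656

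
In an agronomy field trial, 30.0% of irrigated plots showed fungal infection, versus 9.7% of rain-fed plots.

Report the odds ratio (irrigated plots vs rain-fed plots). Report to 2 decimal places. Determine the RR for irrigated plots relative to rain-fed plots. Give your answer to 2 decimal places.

OR = 3.99; RR = 3.09

odds, irrigated plots = 0.3000/0.7000 = 0.4286
odds, rain-fed plots = 0.0970/0.9030 = 0.1074
OR = 0.4286 / 0.1074 = 3.99
RR = 0.3000 / 0.0970 = 3.09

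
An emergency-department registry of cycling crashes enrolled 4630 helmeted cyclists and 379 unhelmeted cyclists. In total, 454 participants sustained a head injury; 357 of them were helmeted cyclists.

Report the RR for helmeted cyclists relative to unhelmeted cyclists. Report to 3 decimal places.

helmeted cyclists without the outcome: 4630 − 357 = 4273
unhelmeted cyclists with the outcome: 454 − 357 = 97
unhelmeted cyclists without the outcome: 379 − 97 = 282
risk, helmeted cyclists = 357/4630 = 0.0771
risk, unhelmeted cyclists = 97/379 = 0.2559
RR = 0.0771 / 0.2559 = 0.301

0.301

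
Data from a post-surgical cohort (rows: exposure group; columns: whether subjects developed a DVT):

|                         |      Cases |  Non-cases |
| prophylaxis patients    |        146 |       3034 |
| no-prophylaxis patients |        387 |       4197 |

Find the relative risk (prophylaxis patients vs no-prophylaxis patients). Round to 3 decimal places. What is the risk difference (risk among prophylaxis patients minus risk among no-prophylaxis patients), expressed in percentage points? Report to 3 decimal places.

RR = 0.544; RD = -3.851

risk, prophylaxis patients = 146/3180 = 0.04591
risk, no-prophylaxis patients = 387/4584 = 0.08442
RR = 0.04591 / 0.08442 = 0.544
risk difference = 0.04591 − 0.08442 = -0.03851 → -3.851 percentage points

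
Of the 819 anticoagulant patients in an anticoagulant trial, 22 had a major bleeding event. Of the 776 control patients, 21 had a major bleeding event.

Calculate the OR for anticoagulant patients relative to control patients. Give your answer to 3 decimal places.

odds, anticoagulant patients = 22/797 = 0.02760
odds, control patients = 21/755 = 0.02781
OR = 0.02760 / 0.02781 = 0.992

OR: 0.992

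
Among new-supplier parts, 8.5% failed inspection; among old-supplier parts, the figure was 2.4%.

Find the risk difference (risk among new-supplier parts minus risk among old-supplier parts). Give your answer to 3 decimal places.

risk difference = 0.08500 − 0.02400 = 0.061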